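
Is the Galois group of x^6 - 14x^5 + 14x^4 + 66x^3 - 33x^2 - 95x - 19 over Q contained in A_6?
Yes

The polynomial is irreducible of degree 6 over Q. Its discriminant is 1770264843169 = 1330513^2, a perfect square. A Galois group lies in the alternating group exactly when the discriminant is a square in Q, so the Galois group (PSL(2,5)) is contained in A_6.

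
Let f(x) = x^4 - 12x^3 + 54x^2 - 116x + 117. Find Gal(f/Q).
The polynomial is an irreducible quartic over Q and its discriminant is 331776 = 576^2, a perfect square, so the Galois group is contained in A_4. The resolvent cubic y^3 - 54*y^2 + 924*y - 5032 is irreducible over Q. An irreducible resolvent with square discriminant gives A_4.

A_4 (order 12)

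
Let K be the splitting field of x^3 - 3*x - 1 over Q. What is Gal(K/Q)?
C_3

The polynomial is an irreducible cubic over Q and its discriminant is 81 = 9^2, a perfect square. For an irreducible cubic, a square discriminant forces the Galois group to be A_3, the cyclic group of order 3.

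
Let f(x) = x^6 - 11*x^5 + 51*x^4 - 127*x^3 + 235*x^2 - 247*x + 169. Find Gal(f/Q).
The polynomial f is an irreducible sextic over Q, so G = Gal(f/Q) is one of the 16 transitive subgroups 6T1, ..., 6T16 of S_6. The discriminant of f is -423386583897823, which is not a perfect square, so G is not contained in A_6. The transitive groups of degree 6 not contained in A_6 are: C_6 (6T1, order 6), S_3 (6T2, order 6), D_6 (6T3, order 12), C_3 x S_3 (6T5, order 18), A_4 x C_2 (6T6, order 24), S_4 (6T8, order 24), S_3 x S_3 (6T9, order 36), S_4 x C_2 (6T11, order 48), (S_3 x S_3) : C_2 (6T13, order 72), PGL(2,5) (6T14, order 120), S_6 (6T16, order 720). By Dedekind's theorem, for a prime p not dividing disc(f) the degrees of the irreducible factors of f mod p form the cycle type of an element of G. Factoring f modulo the 37 such primes p <= 173 (skipping 7, 13, 29, which divide the discriminant), each new pattern first appears at: mod 2: f = (x^3 + x + 1)(x^3 + x^2 + 1), pattern 3+3; mod 3: f = (x^6 + x^5 + 2x^3 + x^2 + 2x + 1), pattern 6; mod 41: f = (x^2 + 5x + 40)(x^2 + 32x + 32)(x^2 + 34x + 37), pattern 2+2+2; mod 43: f = (x + 13)(x + 18)(x + 25)(x + 31)(x + 34)(x + 40), pattern 1+1+1+1+1+1. No other pattern occurs in this range, so the set of observed cycle types is {3+3, 6, 2+2+2, 1+1+1+1+1+1}. The candidates containing elements of all these cycle types are C_6 (6T1) of order 6, D_6 (6T3) of order 12, C_3 x S_3 (6T5) of order 18, A_4 x C_2 (6T6) of order 24, S_3 x S_3 (6T9) of order 36, S_4 x C_2 (6T11) of order 48, (S_3 x S_3) : C_2 (6T13) of order 72, PGL(2,5) (6T14) of order 120, S_6 (6T16) of order 720; the others are excluded. The observed types are precisely the cycle types that occur in C_6 (6T1). Each of the other remaining candidates has further cycle types, and by the Chebotarev density theorem the matching factorization patterns would occur for a proportion of primes equal to their share of the group: D_6 (6T3) additionally contains elements of type 2+2+1+1 (3 of its 12 elements, about 25% of primes); C_3 x S_3 (6T5) additionally contains elements of type 3+1+1+1 (4 of its 18 elements, about 22% of primes); A_4 x C_2 (6T6) additionally contains elements of type 2+2+1+1, 2+1+1+1+1 (6 of its 24 elements, about 25% of primes); S_3 x S_3 (6T9) additionally contains elements of type 3+1+1+1, 2+2+1+1 (13 of its 36 elements, about 36% of primes); S_4 x C_2 (6T11) additionally contains elements of type 4+2, 4+1+1, 2+2+1+1, 2+1+1+1+1 (24 of its 48 elements, about 50% of primes); (S_3 x S_3) : C_2 (6T13) additionally contains elements of type 4+2, 3+2+1, 3+1+1+1, 2+2+1+1, 2+1+1+1+1 (49 of its 72 elements, about 68% of primes); PGL(2,5) (6T14) additionally contains elements of type 5+1, 4+1+1, 2+2+1+1 (69 of its 120 elements, about 58% of primes); S_6 (6T16) additionally contains elements of type 5+1, 4+2, 4+1+1, 3+2+1, 3+1+1+1, 2+2+1+1, 2+1+1+1+1 (544 of its 720 elements, about 76% of primes). None of the 37 primes tested shows any such pattern (for each of these groups the chance of that is below 10^-4), which rules them out. Hence G = C_6 (6T1), of order 6.

C_6 (order 6)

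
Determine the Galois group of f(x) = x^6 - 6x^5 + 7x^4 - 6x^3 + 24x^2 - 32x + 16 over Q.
6T7: S_4

The polynomial f is an irreducible sextic over Q, so G = Gal(f/Q) is one of the 16 transitive subgroups 6T1, ..., 6T16 of S_6. The discriminant of f is 454513278976 = 674176^2, a perfect square, so G is contained in A_6. The transitive groups of degree 6 contained in A_6 are: A_4 (6T4, order 12), S_4 (6T7, order 24), (C_3 x C_3) : C_4 (6T10, order 36), PSL(2,5) (6T12, order 60), A_6 (6T15, order 360). By Dedekind's theorem, for a prime p not dividing disc(f) the degrees of the irreducible factors of f mod p form the cycle type of an element of G. Factoring f modulo the 79 such primes p <= 421 (skipping 2, 23, 229, which divide the discriminant), each new pattern first appears at: mod 3: f = (x^3 + x^2 + 2)(x^3 + 2x^2 + 2x + 2), pattern 3+3; mod 7: f = (x^2 + 6x + 6)(x^4 + 2x^3 + 3x^2 + 6x + 5), pattern 4+2; mod 29: f = (x + 8)(x + 16)(x^2 + 2x + 13)(x^2 + 26x + 12), pattern 2+2+1+1; mod 193: f = (x + 44)(x + 63)(x + 95)(x + 108)(x + 128)(x + 135), pattern 1+1+1+1+1+1. No other pattern occurs in this range, so the set of observed cycle types is {3+3, 4+2, 2+2+1+1, 1+1+1+1+1+1}. The candidates containing elements of all these cycle types are S_4 (6T7) of order 24, (C_3 x C_3) : C_4 (6T10) of order 36, A_6 (6T15) of order 360; the others are excluded. The observed types are precisely the cycle types that occur in S_4 (6T7). Each of the other remaining candidates has further cycle types, and by the Chebotarev density theorem the matching factorization patterns would occur for a proportion of primes equal to their share of the group: (C_3 x C_3) : C_4 (6T10) additionally contains elements of type 3+1+1+1 (4 of its 36 elements, about 11% of primes); A_6 (6T15) additionally contains elements of type 5+1, 3+1+1+1 (184 of its 360 elements, about 51% of primes). None of the 79 primes tested shows any such pattern (for each of these groups the chance of that is below 10^-4), which rules them out. Hence G = S_4 (6T7), of order 24.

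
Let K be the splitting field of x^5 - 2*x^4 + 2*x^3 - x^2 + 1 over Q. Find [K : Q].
The degree of the splitting field over Q equals the order of the Galois group, so first determine the group. The polynomial f is an irreducible quintic over Q, so G = Gal(f/Q) is a transitive subgroup of S_5: one of C_5 (5T1, order 5), D_5 (5T2, order 10), F_20 (5T3, order 20), A_5 (5T4, order 60) or S_5 (5T5, order 120). The discriminant of f is 2209 = 47^2, a perfect square, so G is contained in A_5. The transitive groups of degree 5 contained in A_5 are: C_5 (5T1, order 5), D_5 (5T2, order 10), A_5 (5T4, order 60). By Dedekind's theorem, for a prime p not dividing disc(f) the degrees of the irreducible factors of f mod p form the cycle type of an element of G. Factoring f modulo the 23 such primes p <= 89 (skipping 47, which divides the discriminant), each new pattern first appears at: mod 2: f = (x^5 + x^2 + 1), pattern 5; mod 5: f = (x + 1)(x^2 + 2)(x^2 + 2x + 3), pattern 2+2+1; mod 83: f = (x + 2)(x + 12)(x + 15)(x + 23)(x + 29), pattern 1+1+1+1+1. No other pattern occurs in this range, so the set of observed cycle types is {5, 2+2+1, 1+1+1+1+1}. The candidates containing elements of all these cycle types are D_5 (5T2) of order 10, A_5 (5T4) of order 60; the others are excluded. The observed types are precisely the cycle types that occur in D_5 (5T2). Each of the other remaining candidates has further cycle types, and by the Chebotarev density theorem the matching factorization patterns would occur for a proportion of primes equal to their share of the group: A_5 (5T4) additionally contains elements of type 3+1+1 (20 of its 60 elements, about 33% of primes). None of the 23 primes tested shows any such pattern (for each of these groups the chance of that is below 10^-4), which rules them out. Hence G = D_5 (5T2), of order 10. The Galois group D_5 (5T2) has order 10, so the splitting field has degree 10 over Q.

10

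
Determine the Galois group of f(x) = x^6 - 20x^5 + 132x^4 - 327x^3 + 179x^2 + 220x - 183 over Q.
The polynomial f is an irreducible sextic over Q, so G = Gal(f/Q) is one of the 16 transitive subgroups 6T1, ..., 6T16 of S_6. The discriminant of f is 8413926734596681 = 91727459^2, a perfect square, so G is contained in A_6. The transitive groups of degree 6 contained in A_6 are: A_4 (6T4, order 12), S_4 (6T7, order 24), (C_3 x C_3) : C_4 (6T10, order 36), PSL(2,5) (6T12, order 60), A_6 (6T15, order 360). By Dedekind's theorem, for a prime p not dividing disc(f) the degrees of the irreducible factors of f mod p form the cycle type of an element of G. Factoring f modulo the 21 such primes p <= 79 (skipping 19, which divides the discriminant), each new pattern first appears at: mod 2: f = (x + 1)(x^5 + x^4 + x^3 + x + 1), pattern 5+1; mod 7: f = (x^3 + 4)(x^3 + x^2 + 6x + 5), pattern 3+3; mod 61: f = (x)(x + 21)(x^2 + 6x + 41)(x^2 + 14x + 14), pattern 2+2+1+1. No other pattern occurs in this range, so the set of observed cycle types is {5+1, 3+3, 2+2+1+1}. The candidates containing elements of all these cycle types are PSL(2,5) (6T12) of order 60, A_6 (6T15) of order 360; the others are excluded. The observed types are precisely the cycle types that occur in PSL(2,5) (6T12) (apart from the identity). Each of the other remaining candidates has further cycle types, and by the Chebotarev density theorem the matching factorization patterns would occur for a proportion of primes equal to their share of the group: A_6 (6T15) additionally contains elements of type 4+2, 3+1+1+1 (130 of its 360 elements, about 36% of primes). None of the 21 primes tested shows any such pattern (for each of these groups the chance of that is below 10^-4), which rules them out. Hence G = PSL(2,5) (6T12), of order 60.

PSL(2,5) (also written A5(6))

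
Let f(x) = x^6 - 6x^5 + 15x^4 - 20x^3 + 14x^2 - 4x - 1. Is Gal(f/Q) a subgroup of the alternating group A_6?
Yes

The polynomial is irreducible of degree 6 over Q. Its discriminant is 33856 = 184^2, a perfect square. A Galois group lies in the alternating group exactly when the discriminant is a square in Q, so the Galois group (S_4) is contained in A_6.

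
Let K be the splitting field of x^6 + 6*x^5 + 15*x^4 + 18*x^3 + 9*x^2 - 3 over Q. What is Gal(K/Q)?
S_3 x S_3

The polynomial f is an irreducible sextic over Q, so G = Gal(f/Q) is one of the 16 transitive subgroups 6T1, ..., 6T16 of S_6. The discriminant of f is 5038848, which is not a perfect square, so G is not contained in A_6. The transitive groups of degree 6 not contained in A_6 are: C_6 (6T1, order 6), S_3 (6T2, order 6), D_6 (6T3, order 12), C_3 x S_3 (6T5, order 18), A_4 x C_2 (6T6, order 24), S_4 (6T8, order 24), S_3 x S_3 (6T9, order 36), S_4 x C_2 (6T11, order 48), (S_3 x S_3) : C_2 (6T13, order 72), PGL(2,5) (6T14, order 120), S_6 (6T16, order 720). By Dedekind's theorem, for a prime p not dividing disc(f) the degrees of the irreducible factors of f mod p form the cycle type of an element of G. Factoring f modulo the 23 such primes p <= 97 (skipping 2, 3, which divide the discriminant), each new pattern first appears at: mod 5: f = (x^6 + x^5 + 3x^3 + 4x^2 + 2), pattern 6; mod 11: f = (x + 4)(x + 6)(x^2 + 8x + 10)(x^2 + 10x + 7), pattern 2+2+1+1; mod 13: f = (x + 3)(x + 6)(x + 7)(x^3 + 3x^2 + 3x + 4), pattern 3+1+1+1; mod 31: f = (x^2 + 10x + 2)(x^2 + 11x + 21)(x^2 + 16x + 11), pattern 2+2+2; mod 97: f = (x^3 + 3x^2 + 3x + 10)(x^3 + 3x^2 + 3x + 87), pattern 3+3. No other pattern occurs in this range, so the set of observed cycle types is {6, 2+2+1+1, 3+1+1+1, 2+2+2, 3+3}. The candidates containing elements of all these cycle types are S_3 x S_3 (6T9) of order 36, (S_3 x S_3) : C_2 (6T13) of order 72, S_6 (6T16) of order 720; the others are excluded. The observed types are precisely the cycle types that occur in S_3 x S_3 (6T9) (apart from the identity). Each of the other remaining candidates has further cycle types, and by the Chebotarev density theorem the matching factorization patterns would occur for a proportion of primes equal to their share of the group: (S_3 x S_3) : C_2 (6T13) additionally contains elements of type 4+2, 3+2+1, 2+1+1+1+1 (36 of its 72 elements, about 50% of primes); S_6 (6T16) additionally contains elements of type 5+1, 4+2, 4+1+1, 3+2+1, 2+1+1+1+1 (459 of its 720 elements, about 64% of primes). None of the 23 primes tested shows any such pattern (for each of these groups the chance of that is below 10^-4), which rules them out. Hence G = S_3 x S_3 (6T9), of order 36.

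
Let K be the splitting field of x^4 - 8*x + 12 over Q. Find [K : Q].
The degree of the splitting field over Q equals the order of the Galois group, so first determine the group. The polynomial is an irreducible quartic over Q and its discriminant is 331776 = 576^2, a perfect square, so the Galois group is contained in A_4. The resolvent cubic y^3 - 48*y - 64 is irreducible over Q. An irreducible resolvent with square discriminant gives A_4. The Galois group A_4 (4T4) has order 12, so the splitting field has degree 12 over Q.

12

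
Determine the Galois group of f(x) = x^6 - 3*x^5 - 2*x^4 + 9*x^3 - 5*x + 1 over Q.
S_3, S_3 acting on 6 points

The polynomial f is an irreducible sextic over Q, so G = Gal(f/Q) is one of the 16 transitive subgroups 6T1, ..., 6T16 of S_6. The discriminant of f is 810448, which is not a perfect square, so G is not contained in A_6. The transitive groups of degree 6 not contained in A_6 are: C_6 (6T1, order 6), S_3 (6T2, order 6), D_6 (6T3, order 12), C_3 x S_3 (6T5, order 18), A_4 x C_2 (6T6, order 24), S_4 (6T8, order 24), S_3 x S_3 (6T9, order 36), S_4 x C_2 (6T11, order 48), (S_3 x S_3) : C_2 (6T13, order 72), PGL(2,5) (6T14, order 120), S_6 (6T16, order 720). By Dedekind's theorem, for a prime p not dividing disc(f) the degrees of the irreducible factors of f mod p form the cycle type of an element of G. Factoring f modulo the 23 such primes p <= 97 (skipping 2, 37, which divide the discriminant), each new pattern first appears at: mod 3: f = (x^3 + x^2 + 2)(x^3 + 2x^2 + 2x + 2), pattern 3+3; mod 5: f = (x^2 + 2)(x^2 + 3x + 3)(x^2 + 4x + 1), pattern 2+2+2; mod 67: f = (x + 2)(x + 18)(x + 30)(x + 36)(x + 48)(x + 64), pattern 1+1+1+1+1+1. No other pattern occurs in this range, so the set of observed cycle types is {3+3, 2+2+2, 1+1+1+1+1+1}. The candidates containing elements of all these cycle types are C_6 (6T1) of order 6, S_3 (6T2) of order 6, D_6 (6T3) of order 12, C_3 x S_3 (6T5) of order 18, A_4 x C_2 (6T6) of order 24, S_4 (6T8) of order 24, S_3 x S_3 (6T9) of order 36, S_4 x C_2 (6T11) of order 48, (S_3 x S_3) : C_2 (6T13) of order 72, PGL(2,5) (6T14) of order 120, S_6 (6T16) of order 720; the others are excluded. The observed types are precisely the cycle types that occur in S_3 (6T2). Each of the other remaining candidates has further cycle types, and by the Chebotarev density theorem the matching factorization patterns would occur for a proportion of primes equal to their share of the group: C_6 (6T1) additionally contains elements of type 6 (2 of its 6 elements, about 33% of primes); D_6 (6T3) additionally contains elements of type 6, 2+2+1+1 (5 of its 12 elements, about 42% of primes); C_3 x S_3 (6T5) additionally contains elements of type 6, 3+1+1+1 (10 of its 18 elements, about 56% of primes); A_4 x C_2 (6T6) additionally contains elements of type 6, 2+2+1+1, 2+1+1+1+1 (14 of its 24 elements, about 58% of primes); S_4 (6T8) additionally contains elements of type 4+1+1, 2+2+1+1 (9 of its 24 elements, about 38% of primes); S_3 x S_3 (6T9) additionally contains elements of type 6, 3+1+1+1, 2+2+1+1 (25 of its 36 elements, about 69% of primes); S_4 x C_2 (6T11) additionally contains elements of type 6, 4+2, 4+1+1, 2+2+1+1, 2+1+1+1+1 (32 of its 48 elements, about 67% of primes); (S_3 x S_3) : C_2 (6T13) additionally contains elements of type 6, 4+2, 3+2+1, 3+1+1+1, 2+2+1+1, 2+1+1+1+1 (61 of its 72 elements, about 85% of primes); PGL(2,5) (6T14) additionally contains elements of type 6, 5+1, 4+1+1, 2+2+1+1 (89 of its 120 elements, about 74% of primes); S_6 (6T16) additionally contains elements of type 6, 5+1, 4+2, 4+1+1, 3+2+1, 3+1+1+1, 2+2+1+1, 2+1+1+1+1 (664 of its 720 elements, about 92% of primes). None of the 23 primes tested shows any such pattern (for each of these groups the chance of that is below 10^-4), which rules them out. Hence G = S_3 (6T2), of order 6.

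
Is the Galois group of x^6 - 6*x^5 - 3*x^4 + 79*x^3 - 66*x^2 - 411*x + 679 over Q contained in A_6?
The polynomial is irreducible of degree 6 over Q. Its discriminant is -152796047606667, which is not a perfect square. A Galois group lies in the alternating group exactly when the discriminant is a square in Q, so the Galois group (C_3 x S_3) is not contained in A_6.

No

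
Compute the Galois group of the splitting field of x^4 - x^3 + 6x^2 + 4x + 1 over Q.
C_4

The polynomial is an irreducible quartic over Q and its discriminant is 15125, which is not a perfect square, so the Galois group is not contained in A_4. The resolvent cubic y^3 - 6*y^2 - 8*y + 7 has exactly one rational root, so the Galois group is C_4 or D_4. The quartic becomes reducible over Q(sqrt(disc)), so the group is C_4.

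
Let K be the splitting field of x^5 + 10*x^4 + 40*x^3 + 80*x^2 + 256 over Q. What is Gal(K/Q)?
The polynomial f is an irreducible quintic over Q, so G = Gal(f/Q) is a transitive subgroup of S_5: one of C_5 (5T1, order 5), D_5 (5T2, order 10), F_20 (5T3, order 20), A_5 (5T4, order 60) or S_5 (5T5, order 120). The discriminant of f is 67108864000000 = 8192000^2, a perfect square, so G is contained in A_5. The transitive groups of degree 5 contained in A_5 are: C_5 (5T1, order 5), D_5 (5T2, order 10), A_5 (5T4, order 60). By Dedekind's theorem, for a prime p not dividing disc(f) the degrees of the irreducible factors of f mod p form the cycle type of an element of G. Factoring f modulo the 23 such primes p <= 97 (skipping 2, 5, which divide the discriminant), each new pattern first appears at: mod 3: f = (x + 2)(x^2 + 1)(x^2 + 2x + 2), pattern 2+2+1; mod 7: f = (x^5 + 3x^4 + 5x^3 + 3x^2 + 4), pattern 5. No other pattern occurs in this range, so the set of observed cycle types is {2+2+1, 5}. The candidates containing elements of all these cycle types are D_5 (5T2) of order 10, A_5 (5T4) of order 60; the others are excluded. The observed types are precisely the cycle types that occur in D_5 (5T2) (apart from the identity). Each of the other remaining candidates has further cycle types, and by the Chebotarev density theorem the matching factorization patterns would occur for a proportion of primes equal to their share of the group: A_5 (5T4) additionally contains elements of type 3+1+1 (20 of its 60 elements, about 33% of primes). None of the 23 primes tested shows any such pattern (for each of these groups the chance of that is below 10^-4), which rules them out. Hence G = D_5 (5T2), of order 10.

5T2: D_5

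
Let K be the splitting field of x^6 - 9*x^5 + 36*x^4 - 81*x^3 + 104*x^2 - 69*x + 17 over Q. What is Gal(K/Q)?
S_4 (order 24)

The polynomial f is an irreducible sextic over Q, so G = Gal(f/Q) is one of the 16 transitive subgroups 6T1, ..., 6T16 of S_6. The discriminant of f is 810448, which is not a perfect square, so G is not contained in A_6. The transitive groups of degree 6 not contained in A_6 are: C_6 (6T1, order 6), S_3 (6T2, order 6), D_6 (6T3, order 12), C_3 x S_3 (6T5, order 18), A_4 x C_2 (6T6, order 24), S_4 (6T8, order 24), S_3 x S_3 (6T9, order 36), S_4 x C_2 (6T11, order 48), (S_3 x S_3) : C_2 (6T13, order 72), PGL(2,5) (6T14, order 120), S_6 (6T16, order 720). By Dedekind's theorem, for a prime p not dividing disc(f) the degrees of the irreducible factors of f mod p form the cycle type of an element of G. Factoring f modulo the 22 such primes p <= 89 (skipping 2, 37, which divide the discriminant), each new pattern first appears at: mod 3: f = (x^3 + x^2 + 2x + 1)(x^3 + 2x^2 + 2x + 2), pattern 3+3; mod 5: f = (x^2 + x + 2)(x^2 + 2x + 4)(x^2 + 3x + 4), pattern 2+2+2; mod 17: f = (x)(x + 14)(x^4 + 11x^3 + x^2 + 7x + 6), pattern 4+1+1; mod 67: f = (x + 3)(x + 61)(x^2 + 64x + 42)(x^2 + 64x + 52), pattern 2+2+1+1. No other pattern occurs in this range, so the set of observed cycle types is {3+3, 2+2+2, 4+1+1, 2+2+1+1}. The candidates containing elements of all these cycle types are S_4 (6T8) of order 24, S_4 x C_2 (6T11) of order 48, PGL(2,5) (6T14) of order 120, S_6 (6T16) of order 720; the others are excluded. The observed types are precisely the cycle types that occur in S_4 (6T8) (apart from the identity). Each of the other remaining candidates has further cycle types, and by the Chebotarev density theorem the matching factorization patterns would occur for a proportion of primes equal to their share of the group: S_4 x C_2 (6T11) additionally contains elements of type 6, 4+2, 2+1+1+1+1 (17 of its 48 elements, about 35% of primes); PGL(2,5) (6T14) additionally contains elements of type 6, 5+1 (44 of its 120 elements, about 37% of primes); S_6 (6T16) additionally contains elements of type 6, 5+1, 4+2, 3+2+1, 3+1+1+1, 2+1+1+1+1 (529 of its 720 elements, about 73% of primes). None of the 22 primes tested shows any such pattern (for each of these groups the chance of that is below 10^-4), which rules them out. Hence G = S_4 (6T8), of order 24.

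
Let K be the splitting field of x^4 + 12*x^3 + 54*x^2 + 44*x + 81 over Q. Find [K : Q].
12

The degree of the splitting field over Q equals the order of the Galois group, so first determine the group. The polynomial is an irreducible quartic over Q and its discriminant is 1358954496 = 36864^2, a perfect square, so the Galois group is contained in A_4. The resolvent cubic y^3 - 54*y^2 + 204*y + 3896 is irreducible over Q. An irreducible resolvent with square discriminant gives A_4. The Galois group A_4 (4T4) has order 12, so the splitting field has degree 12 over Q.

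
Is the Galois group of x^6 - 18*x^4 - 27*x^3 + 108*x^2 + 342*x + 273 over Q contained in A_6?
No

The polynomial is irreducible of degree 6 over Q. Its discriminant is -152796047606667, which is not a perfect square. A Galois group lies in the alternating group exactly when the discriminant is a square in Q, so the Galois group (C_3 x S_3) is not contained in A_6.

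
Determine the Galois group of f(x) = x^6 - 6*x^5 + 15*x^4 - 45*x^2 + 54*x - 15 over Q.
6T9: S_3 x S_3

The polynomial f is an irreducible sextic over Q, so G = Gal(f/Q) is one of the 16 transitive subgroups 6T1, ..., 6T16 of S_6. The discriminant of f is 660451885056, which is not a perfect square, so G is not contained in A_6. The transitive groups of degree 6 not contained in A_6 are: C_6 (6T1, order 6), S_3 (6T2, order 6), D_6 (6T3, order 12), C_3 x S_3 (6T5, order 18), A_4 x C_2 (6T6, order 24), S_4 (6T8, order 24), S_3 x S_3 (6T9, order 36), S_4 x C_2 (6T11, order 48), (S_3 x S_3) : C_2 (6T13, order 72), PGL(2,5) (6T14, order 120), S_6 (6T16, order 720). By Dedekind's theorem, for a prime p not dividing disc(f) the degrees of the irreducible factors of f mod p form the cycle type of an element of G. Factoring f modulo the 14 such primes p <= 53 (skipping 2, 3, which divide the discriminant), each new pattern first appears at: mod 5: f = (x)(x + 3)(x^2 + 2x + 3)(x^2 + 4x + 1), pattern 2+2+1+1; mod 7: f = (x^6 + x^5 + x^4 + 4x^2 + 5x + 6), pattern 6; mod 19: f = (x + 4)(x + 15)(x + 16)(x^3 + 16x^2 + 3x + 8), pattern 3+1+1+1; mod 31: f = (x^2 + x + 16)(x^2 + 11x + 16)(x^2 + 13x + 2), pattern 2+2+2; mod 43: f = (x^3 + 40x^2 + 3x + 24)(x^3 + 40x^2 + 3x + 37), pattern 3+3. No other pattern occurs in this range, so the set of observed cycle types is {2+2+1+1, 6, 3+1+1+1, 2+2+2, 3+3}. The candidates containing elements of all these cycle types are S_3 x S_3 (6T9) of order 36, (S_3 x S_3) : C_2 (6T13) of order 72, S_6 (6T16) of order 720; the others are excluded. The observed types are precisely the cycle types that occur in S_3 x S_3 (6T9) (apart from the identity). Each of the other remaining candidates has further cycle types, and by the Chebotarev density theorem the matching factorization patterns would occur for a proportion of primes equal to their share of the group: (S_3 x S_3) : C_2 (6T13) additionally contains elements of type 4+2, 3+2+1, 2+1+1+1+1 (36 of its 72 elements, about 50% of primes); S_6 (6T16) additionally contains elements of type 5+1, 4+2, 4+1+1, 3+2+1, 2+1+1+1+1 (459 of its 720 elements, about 64% of primes). None of the 14 primes tested shows any such pattern (for each of these groups the chance of that is below 10^-4), which rules them out. Hence G = S_3 x S_3 (6T9), of order 36.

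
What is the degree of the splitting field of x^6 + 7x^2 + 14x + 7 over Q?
The degree of the splitting field over Q equals the order of the Galois group, so first determine the group. The polynomial f is an irreducible sextic over Q, so G = Gal(f/Q) is one of the 16 transitive subgroups 6T1, ..., 6T16 of S_6. The discriminant of f is -904619968, which is not a perfect square, so G is not contained in A_6. The transitive groups of degree 6 not contained in A_6 are: C_6 (6T1, order 6), S_3 (6T2, order 6), D_6 (6T3, order 12), C_3 x S_3 (6T5, order 18), A_4 x C_2 (6T6, order 24), S_4 (6T8, order 24), S_3 x S_3 (6T9, order 36), S_4 x C_2 (6T11, order 48), (S_3 x S_3) : C_2 (6T13, order 72), PGL(2,5) (6T14, order 120), S_6 (6T16, order 720). By Dedekind's theorem, for a prime p not dividing disc(f) the degrees of the irreducible factors of f mod p form the cycle type of an element of G. Factoring f modulo the 37 such primes p <= 173 (skipping 2, 7, 29, which divide the discriminant), each new pattern first appears at: mod 3: f = (x^6 + x^2 + 2x + 1), pattern 6; mod 11: f = (x^3 + 2x + 2)(x^3 + 9x + 9), pattern 3+3; mod 13: f = (x^2 + 3x + 5)(x^2 + 11x + 7)(x^2 + 12x + 8), pattern 2+2+2; mod 43: f = (x + 10)(x + 14)(x + 18)(x + 19)(x + 31)(x + 37), pattern 1+1+1+1+1+1. No other pattern occurs in this range, so the set of observed cycle types is {6, 3+3, 2+2+2, 1+1+1+1+1+1}. The candidates containing elements of all these cycle types are C_6 (6T1) of order 6, D_6 (6T3) of order 12, C_3 x S_3 (6T5) of order 18, A_4 x C_2 (6T6) of order 24, S_3 x S_3 (6T9) of order 36, S_4 x C_2 (6T11) of order 48, (S_3 x S_3) : C_2 (6T13) of order 72, PGL(2,5) (6T14) of order 120, S_6 (6T16) of order 720; the others are excluded. The observed types are precisely the cycle types that occur in C_6 (6T1). Each of the other remaining candidates has further cycle types, and by the Chebotarev density theorem the matching factorization patterns would occur for a proportion of primes equal to their share of the group: D_6 (6T3) additionally contains elements of type 2+2+1+1 (3 of its 12 elements, about 25% of primes); C_3 x S_3 (6T5) additionally contains elements of type 3+1+1+1 (4 of its 18 elements, about 22% of primes); A_4 x C_2 (6T6) additionally contains elements of type 2+2+1+1, 2+1+1+1+1 (6 of its 24 elements, about 25% of primes); S_3 x S_3 (6T9) additionally contains elements of type 3+1+1+1, 2+2+1+1 (13 of its 36 elements, about 36% of primes); S_4 x C_2 (6T11) additionally contains elements of type 4+2, 4+1+1, 2+2+1+1, 2+1+1+1+1 (24 of its 48 elements, about 50% of primes); (S_3 x S_3) : C_2 (6T13) additionally contains elements of type 4+2, 3+2+1, 3+1+1+1, 2+2+1+1, 2+1+1+1+1 (49 of its 72 elements, about 68% of primes); PGL(2,5) (6T14) additionally contains elements of type 5+1, 4+1+1, 2+2+1+1 (69 of its 120 elements, about 58% of primes); S_6 (6T16) additionally contains elements of type 5+1, 4+2, 4+1+1, 3+2+1, 3+1+1+1, 2+2+1+1, 2+1+1+1+1 (544 of its 720 elements, about 76% of primes). None of the 37 primes tested shows any such pattern (for each of these groups the chance of that is below 10^-4), which rules them out. Hence G = C_6 (6T1), of order 6. The Galois group C_6 (6T1) has order 6, so the splitting field has degree 6 over Q.

6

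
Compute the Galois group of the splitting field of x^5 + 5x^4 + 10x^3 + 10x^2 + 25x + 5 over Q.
A_5 (order 60)

The polynomial f is an irreducible quintic over Q, so G = Gal(f/Q) is a transitive subgroup of S_5: one of C_5 (5T1, order 5), D_5 (5T2, order 10), F_20 (5T3, order 20), A_5 (5T4, order 60) or S_5 (5T5, order 120). The discriminant of f is 1024000000 = 32000^2, a perfect square, so G is contained in A_5. The transitive groups of degree 5 contained in A_5 are: C_5 (5T1, order 5), D_5 (5T2, order 10), A_5 (5T4, order 60). By Dedekind's theorem, for a prime p not dividing disc(f) the degrees of the irreducible factors of f mod p form the cycle type of an element of G. Factoring f modulo the 2 such primes p <= 7 (skipping 2, 5, which divide the discriminant), each new pattern first appears at: mod 3: f = (x^5 + 2x^4 + x^3 + x^2 + x + 2), pattern 5; mod 7: f = (x + 5)(x + 6)(x^3 + x^2 + 4x + 6), pattern 3+1+1. No other pattern occurs in this range, so the set of observed cycle types is {5, 3+1+1}. Among the candidates above, the only group containing elements of all these cycle types is A_5 (5T4) — each of C_5 (5T1), D_5 (5T2) lacks at least one of them. Hence G = A_5 (5T4), of order 60.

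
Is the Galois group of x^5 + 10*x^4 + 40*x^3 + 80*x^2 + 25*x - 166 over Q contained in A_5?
Yes

The polynomial is irreducible of degree 5 over Q. Its discriminant is 58564000000 = 242000^2, a perfect square. A Galois group lies in the alternating group exactly when the discriminant is a square in Q, so the Galois group (A_5) is contained in A_5.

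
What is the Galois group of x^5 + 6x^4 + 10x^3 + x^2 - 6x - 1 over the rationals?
C_5

The polynomial f is an irreducible quintic over Q, so G = Gal(f/Q) is a transitive subgroup of S_5: one of C_5 (5T1, order 5), D_5 (5T2, order 10), F_20 (5T3, order 20), A_5 (5T4, order 60) or S_5 (5T5, order 120). The discriminant of f is 14641 = 121^2, a perfect square, so G is contained in A_5. The transitive groups of degree 5 contained in A_5 are: C_5 (5T1, order 5), D_5 (5T2, order 10), A_5 (5T4, order 60). By Dedekind's theorem, for a prime p not dividing disc(f) the degrees of the irreducible factors of f mod p form the cycle type of an element of G. Factoring f modulo the 14 such primes p <= 47 (skipping 11, which divides the discriminant), each new pattern first appears at: mod 2: f = (x^5 + x^2 + 1), pattern 5; mod 23: f = (x + 10)(x + 13)(x + 14)(x + 18)(x + 20), pattern 1+1+1+1+1. No other pattern occurs in this range, so the set of observed cycle types is {5, 1+1+1+1+1}. The candidates containing elements of all these cycle types are C_5 (5T1) of order 5, D_5 (5T2) of order 10, A_5 (5T4) of order 60; the others are excluded. The observed types are precisely the cycle types that occur in C_5 (5T1). Each of the other remaining candidates has further cycle types, and by the Chebotarev density theorem the matching factorization patterns would occur for a proportion of primes equal to their share of the group: D_5 (5T2) additionally contains elements of type 2+2+1 (5 of its 10 elements, about 50% of primes); A_5 (5T4) additionally contains elements of type 3+1+1, 2+2+1 (35 of its 60 elements, about 58% of primes). None of the 14 primes tested shows any such pattern (for each of these groups the chance of that is below 10^-4), which rules them out. Hence G = C_5 (5T1), of order 5.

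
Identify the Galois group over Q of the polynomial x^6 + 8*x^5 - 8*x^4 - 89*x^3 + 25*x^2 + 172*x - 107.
6T12: PSL(2,5)

The polynomial f is an irreducible sextic over Q, so G = Gal(f/Q) is one of the 16 transitive subgroups 6T1, ..., 6T16 of S_6. The discriminant of f is 8413926734596681 = 91727459^2, a perfect square, so G is contained in A_6. The transitive groups of degree 6 contained in A_6 are: A_4 (6T4, order 12), S_4 (6T7, order 24), (C_3 x C_3) : C_4 (6T10, order 36), PSL(2,5) (6T12, order 60), A_6 (6T15, order 360). By Dedekind's theorem, for a prime p not dividing disc(f) the degrees of the irreducible factors of f mod p form the cycle type of an element of G. Factoring f modulo the 21 such primes p <= 79 (skipping 19, which divides the discriminant), each new pattern first appears at: mod 2: f = (x + 1)(x^5 + x^4 + x^3 + x + 1), pattern 5+1; mod 7: f = (x^3 + x + 6)(x^3 + x^2 + 5x + 2), pattern 3+3; mod 61: f = (x + 38)(x + 59)(x^2 + 43x + 46)(x^2 + 51x + 57), pattern 2+2+1+1. No other pattern occurs in this range, so the set of observed cycle types is {5+1, 3+3, 2+2+1+1}. The candidates containing elements of all these cycle types are PSL(2,5) (6T12) of order 60, A_6 (6T15) of order 360; the others are excluded. The observed types are precisely the cycle types that occur in PSL(2,5) (6T12) (apart from the identity). Each of the other remaining candidates has further cycle types, and by the Chebotarev density theorem the matching factorization patterns would occur for a proportion of primes equal to their share of the group: A_6 (6T15) additionally contains elements of type 4+2, 3+1+1+1 (130 of its 360 elements, about 36% of primes). None of the 21 primes tested shows any such pattern (for each of these groups the chance of that is below 10^-4), which rules them out. Hence G = PSL(2,5) (6T12), of order 60.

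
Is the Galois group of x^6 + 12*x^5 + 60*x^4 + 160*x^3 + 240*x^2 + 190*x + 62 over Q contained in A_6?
The polynomial is irreducible of degree 6 over Q. Its discriminant is -1292992, which is not a perfect square. A Galois group lies in the alternating group exactly when the discriminant is a square in Q, so the Galois group (S_6) is not contained in A_6.

No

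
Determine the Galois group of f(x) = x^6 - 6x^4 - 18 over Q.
D_6 (also written D6)

The polynomial f is an irreducible sextic over Q, so G = Gal(f/Q) is one of the 16 transitive subgroups 6T1, ..., 6T16 of S_6. The discriminant of f is 680244480000, which is not a perfect square, so G is not contained in A_6. The transitive groups of degree 6 not contained in A_6 are: C_6 (6T1, order 6), S_3 (6T2, order 6), D_6 (6T3, order 12), C_3 x S_3 (6T5, order 18), A_4 x C_2 (6T6, order 24), S_4 (6T8, order 24), S_3 x S_3 (6T9, order 36), S_4 x C_2 (6T11, order 48), (S_3 x S_3) : C_2 (6T13, order 72), PGL(2,5) (6T14, order 120), S_6 (6T16, order 720). By Dedekind's theorem, for a prime p not dividing disc(f) the degrees of the irreducible factors of f mod p form the cycle type of an element of G. Factoring f modulo the 79 such primes p <= 421 (skipping 2, 3, 5, which divide the discriminant), each new pattern first appears at: mod 7: f = (x^3 + 2x^2 + 6x + 2)(x^3 + 5x^2 + 6x + 5), pattern 3+3; mod 11: f = (x^2 + 3)(x^2 + x + 7)(x^2 + 10x + 7), pattern 2+2+2; mod 13: f = (x^6 + 7x^4 + 8), pattern 6; mod 17: f = (x + 6)(x + 11)(x^2 + 7x + 14)(x^2 + 10x + 14), pattern 2+2+1+1; mod 31: f = (x + 4)(x + 10)(x + 13)(x + 18)(x + 21)(x + 27), pattern 1+1+1+1+1+1. No other pattern occurs in this range, so the set of observed cycle types is {3+3, 2+2+2, 6, 2+2+1+1, 1+1+1+1+1+1}. The candidates containing elements of all these cycle types are D_6 (6T3) of order 12, A_4 x C_2 (6T6) of order 24, S_3 x S_3 (6T9) of order 36, S_4 x C_2 (6T11) of order 48, (S_3 x S_3) : C_2 (6T13) of order 72, PGL(2,5) (6T14) of order 120, S_6 (6T16) of order 720; the others are excluded. The observed types are precisely the cycle types that occur in D_6 (6T3). Each of the other remaining candidates has further cycle types, and by the Chebotarev density theorem the matching factorization patterns would occur for a proportion of primes equal to their share of the group: A_4 x C_2 (6T6) additionally contains elements of type 2+1+1+1+1 (3 of its 24 elements, about 12% of primes); S_3 x S_3 (6T9) additionally contains elements of type 3+1+1+1 (4 of its 36 elements, about 11% of primes); S_4 x C_2 (6T11) additionally contains elements of type 4+2, 4+1+1, 2+1+1+1+1 (15 of its 48 elements, about 31% of primes); (S_3 x S_3) : C_2 (6T13) additionally contains elements of type 4+2, 3+2+1, 3+1+1+1, 2+1+1+1+1 (40 of its 72 elements, about 56% of primes); PGL(2,5) (6T14) additionally contains elements of type 5+1, 4+1+1 (54 of its 120 elements, about 45% of primes); S_6 (6T16) additionally contains elements of type 5+1, 4+2, 4+1+1, 3+2+1, 3+1+1+1, 2+1+1+1+1 (499 of its 720 elements, about 69% of primes). None of the 79 primes tested shows any such pattern (for each of these groups the chance of that is below 10^-4), which rules them out. Hence G = D_6 (6T3), of order 12.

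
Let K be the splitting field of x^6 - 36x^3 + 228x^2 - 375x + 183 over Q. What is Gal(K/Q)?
(S_3 x S_3) : C_2 (also written G72)

The polynomial f is an irreducible sextic over Q, so G = Gal(f/Q) is one of the 16 transitive subgroups 6T1, ..., 6T16 of S_6. The discriminant of f is -2200994196714027, which is not a perfect square, so G is not contained in A_6. The transitive groups of degree 6 not contained in A_6 are: C_6 (6T1, order 6), S_3 (6T2, order 6), D_6 (6T3, order 12), C_3 x S_3 (6T5, order 18), A_4 x C_2 (6T6, order 24), S_4 (6T8, order 24), S_3 x S_3 (6T9, order 36), S_4 x C_2 (6T11, order 48), (S_3 x S_3) : C_2 (6T13, order 72), PGL(2,5) (6T14, order 120), S_6 (6T16, order 720). By Dedekind's theorem, for a prime p not dividing disc(f) the degrees of the irreducible factors of f mod p form the cycle type of an element of G. Factoring f modulo the 25 such primes p <= 127 (skipping 3, 11, 13, 17, 43, 109, which divide the discriminant), each new pattern first appears at: mod 2: f = (x^6 + x + 1), pattern 6; mod 7: f = (x + 3)(x^2 + 5x + 3)(x^3 + 6x^2 + 4x + 4), pattern 3+2+1; mod 23: f = (x^2 + 21x + 17)(x^4 + 2x^3 + 10x^2 + 19x + 4), pattern 4+2; mod 31: f = (x + 13)(x + 27)(x^2 + 6x + 3)(x^2 + 16x + 3), pattern 2+2+1+1; mod 61: f = (x)(x + 8)(x + 19)(x + 33)(x^2 + x + 56), pattern 2+1+1+1+1; mod 97: f = (x + 23)(x + 72)(x + 80)(x^3 + 19x^2 + 29x + 49), pattern 3+1+1+1; mod 113: f = (x^2 + 30x + 74)(x^2 + 95x + 98)(x^2 + 101x + 60), pattern 2+2+2; mod 127: f = (x^3 + 10x^2 + 123x + 121)(x^3 + 117x^2 + 104x + 33), pattern 3+3. No other pattern occurs in this range, so the set of observed cycle types is {6, 3+2+1, 4+2, 2+2+1+1, 2+1+1+1+1, 3+1+1+1, 2+2+2, 3+3}. The candidates containing elements of all these cycle types are (S_3 x S_3) : C_2 (6T13) of order 72, S_6 (6T16) of order 720; the others are excluded. The observed types are precisely the cycle types that occur in (S_3 x S_3) : C_2 (6T13) (apart from the identity). Each of the other remaining candidates has further cycle types, and by the Chebotarev density theorem the matching factorization patterns would occur for a proportion of primes equal to their share of the group: S_6 (6T16) additionally contains elements of type 5+1, 4+1+1 (234 of its 720 elements, about 32% of primes). None of the 25 primes tested shows any such pattern (for each of these groups the chance of that is below 10^-4), which rules them out. Hence G = (S_3 x S_3) : C_2 (6T13), of order 72.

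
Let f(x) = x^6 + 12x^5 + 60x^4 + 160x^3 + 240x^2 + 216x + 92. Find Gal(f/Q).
6T15: A_6

The polynomial f is an irreducible sextic over Q, so G = Gal(f/Q) is one of the 16 transitive subgroups 6T1, ..., 6T16 of S_6. The discriminant of f is 746496000000 = 864000^2, a perfect square, so G is contained in A_6. The transitive groups of degree 6 contained in A_6 are: A_4 (6T4, order 12), S_4 (6T7, order 24), (C_3 x C_3) : C_4 (6T10, order 36), PSL(2,5) (6T12, order 60), A_6 (6T15, order 360). By Dedekind's theorem, for a prime p not dividing disc(f) the degrees of the irreducible factors of f mod p form the cycle type of an element of G. Factoring f modulo the 6 such primes p <= 23 (skipping 2, 3, 5, which divide the discriminant), each new pattern first appears at: mod 7: f = (x + 5)(x^5 + 4x^3 + 2x + 3), pattern 5+1; mod 23: f = (x)(x + 9)(x + 14)(x^3 + 12x^2 + 3x + 5), pattern 3+1+1+1. No other pattern occurs in this range, so the set of observed cycle types is {5+1, 3+1+1+1}. Among the candidates above, the only group containing elements of all these cycle types is A_6 (6T15) — each of A_4 (6T4), S_4 (6T7), (C_3 x C_3) : C_4 (6T10), PSL(2,5) (6T12) lacks at least one of them. Hence G = A_6 (6T15), of order 360.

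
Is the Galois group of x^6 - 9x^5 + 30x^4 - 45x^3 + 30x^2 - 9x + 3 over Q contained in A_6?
No

The polynomial is irreducible of degree 6 over Q. Its discriminant is -34992, which is not a perfect square. A Galois group lies in the alternating group exactly when the discriminant is a square in Q, so the Galois group (S_3) is not contained in A_6.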